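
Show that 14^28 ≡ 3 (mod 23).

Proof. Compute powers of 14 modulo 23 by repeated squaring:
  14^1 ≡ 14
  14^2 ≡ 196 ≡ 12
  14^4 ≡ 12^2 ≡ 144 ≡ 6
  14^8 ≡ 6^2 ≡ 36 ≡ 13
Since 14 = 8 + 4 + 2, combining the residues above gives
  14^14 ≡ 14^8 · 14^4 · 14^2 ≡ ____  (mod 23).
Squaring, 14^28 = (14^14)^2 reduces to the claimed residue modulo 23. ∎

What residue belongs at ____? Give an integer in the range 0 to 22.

14^8 · 14^4 · 14^2 ≡ 13 · 6 · 12 = 936.
936 mod 23 = 16, so 14^14 ≡ 16 (mod 23).

16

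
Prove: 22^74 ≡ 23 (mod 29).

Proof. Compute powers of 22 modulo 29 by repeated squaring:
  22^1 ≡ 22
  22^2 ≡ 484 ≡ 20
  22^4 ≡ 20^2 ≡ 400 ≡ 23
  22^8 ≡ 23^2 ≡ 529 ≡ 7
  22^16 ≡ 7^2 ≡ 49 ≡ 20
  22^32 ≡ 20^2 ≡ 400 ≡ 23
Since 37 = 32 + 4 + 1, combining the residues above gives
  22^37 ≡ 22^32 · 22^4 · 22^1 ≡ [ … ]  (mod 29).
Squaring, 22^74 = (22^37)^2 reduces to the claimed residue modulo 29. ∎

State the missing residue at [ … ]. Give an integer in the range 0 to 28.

22^32 · 22^4 · 22^1 ≡ 23 · 23 · 22 = 11638.
11638 mod 29 = 9, so 22^37 ≡ 9 (mod 29).

9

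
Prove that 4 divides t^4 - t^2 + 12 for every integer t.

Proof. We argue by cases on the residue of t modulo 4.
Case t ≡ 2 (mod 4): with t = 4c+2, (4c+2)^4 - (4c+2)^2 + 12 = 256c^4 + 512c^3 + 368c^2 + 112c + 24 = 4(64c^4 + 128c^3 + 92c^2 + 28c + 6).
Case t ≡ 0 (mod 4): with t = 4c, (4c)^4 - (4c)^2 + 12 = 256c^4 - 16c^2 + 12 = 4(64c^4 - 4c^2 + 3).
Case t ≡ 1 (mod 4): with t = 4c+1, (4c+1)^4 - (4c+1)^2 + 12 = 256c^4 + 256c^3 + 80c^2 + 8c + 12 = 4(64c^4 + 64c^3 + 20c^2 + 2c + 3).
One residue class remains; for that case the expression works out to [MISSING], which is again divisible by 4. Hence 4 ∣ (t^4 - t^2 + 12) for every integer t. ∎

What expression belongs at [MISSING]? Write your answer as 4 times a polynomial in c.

4(64c^4 + 192c^3 + 212c^2 + 102c + 21)

Only t ≡ 3 (mod 4) is unaccounted for. Put t = 4c+3:
(4c+3)^4 - (4c+3)^2 + 12 expands to 256c^4 + 768c^3 + 848c^2 + 408c + 84,
and factoring out 4 leaves 4(64c^4 + 192c^3 + 212c^2 + 102c + 21).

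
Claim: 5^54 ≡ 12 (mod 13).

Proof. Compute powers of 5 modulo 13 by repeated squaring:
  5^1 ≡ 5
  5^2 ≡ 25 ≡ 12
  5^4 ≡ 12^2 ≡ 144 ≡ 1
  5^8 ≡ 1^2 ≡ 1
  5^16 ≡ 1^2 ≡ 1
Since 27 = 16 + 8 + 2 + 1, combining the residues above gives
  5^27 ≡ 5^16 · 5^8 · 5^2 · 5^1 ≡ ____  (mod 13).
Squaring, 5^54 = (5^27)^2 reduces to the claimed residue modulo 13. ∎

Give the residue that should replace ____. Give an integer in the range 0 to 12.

5^16 · 5^8 · 5^2 · 5^1 ≡ 1 · 1 · 12 · 5 = 60.
60 mod 13 = 8, so 5^27 ≡ 8 (mod 13).

8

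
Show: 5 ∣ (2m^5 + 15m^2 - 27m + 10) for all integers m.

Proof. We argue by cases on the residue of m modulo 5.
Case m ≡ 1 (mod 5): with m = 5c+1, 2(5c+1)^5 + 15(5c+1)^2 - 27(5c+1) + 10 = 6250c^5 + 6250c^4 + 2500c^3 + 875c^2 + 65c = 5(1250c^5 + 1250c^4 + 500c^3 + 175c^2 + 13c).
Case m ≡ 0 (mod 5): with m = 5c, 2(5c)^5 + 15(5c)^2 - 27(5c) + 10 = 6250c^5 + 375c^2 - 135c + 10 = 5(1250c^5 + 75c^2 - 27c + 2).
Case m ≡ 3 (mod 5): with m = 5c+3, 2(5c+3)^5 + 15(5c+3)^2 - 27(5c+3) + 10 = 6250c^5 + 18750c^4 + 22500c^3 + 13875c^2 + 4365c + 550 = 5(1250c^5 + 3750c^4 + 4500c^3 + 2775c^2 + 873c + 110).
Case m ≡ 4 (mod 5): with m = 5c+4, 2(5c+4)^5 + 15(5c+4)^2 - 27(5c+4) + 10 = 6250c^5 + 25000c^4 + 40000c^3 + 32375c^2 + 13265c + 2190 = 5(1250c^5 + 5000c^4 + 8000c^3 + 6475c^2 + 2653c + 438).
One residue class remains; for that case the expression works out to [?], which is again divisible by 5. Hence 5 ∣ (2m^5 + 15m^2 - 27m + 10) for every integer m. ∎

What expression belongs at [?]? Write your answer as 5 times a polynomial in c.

The residues treated are {1, 0, 3, 4}, so the missing case is m ≡ 2 (mod 5); write m = 5c+2.
Then 2(5c+2)^5 + 15(5c+2)^2 - 27(5c+2) + 10 = 6250c^5 + 12500c^4 + 10000c^3 + 4375c^2 + 965c + 80 = 5(1250c^5 + 2500c^4 + 2000c^3 + 875c^2 + 193c + 16).

5(1250c^5 + 2500c^4 + 2000c^3 + 875c^2 + 193c + 16)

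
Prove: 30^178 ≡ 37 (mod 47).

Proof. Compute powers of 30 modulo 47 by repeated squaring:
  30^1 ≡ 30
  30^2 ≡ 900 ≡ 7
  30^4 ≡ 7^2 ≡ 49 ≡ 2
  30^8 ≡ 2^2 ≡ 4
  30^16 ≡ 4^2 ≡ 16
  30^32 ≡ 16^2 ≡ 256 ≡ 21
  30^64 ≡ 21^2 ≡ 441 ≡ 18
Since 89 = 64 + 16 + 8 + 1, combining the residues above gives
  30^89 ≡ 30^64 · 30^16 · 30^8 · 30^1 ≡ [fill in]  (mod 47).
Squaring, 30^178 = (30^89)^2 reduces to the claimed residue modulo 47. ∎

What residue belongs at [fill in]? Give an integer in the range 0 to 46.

Multiply the listed residues: 18 · 16 · 4 · 30 = 288 → 1152 → 34560.
Reducing modulo 47: 34560 = 735·47 + 15, so 30^89 ≡ 15.

15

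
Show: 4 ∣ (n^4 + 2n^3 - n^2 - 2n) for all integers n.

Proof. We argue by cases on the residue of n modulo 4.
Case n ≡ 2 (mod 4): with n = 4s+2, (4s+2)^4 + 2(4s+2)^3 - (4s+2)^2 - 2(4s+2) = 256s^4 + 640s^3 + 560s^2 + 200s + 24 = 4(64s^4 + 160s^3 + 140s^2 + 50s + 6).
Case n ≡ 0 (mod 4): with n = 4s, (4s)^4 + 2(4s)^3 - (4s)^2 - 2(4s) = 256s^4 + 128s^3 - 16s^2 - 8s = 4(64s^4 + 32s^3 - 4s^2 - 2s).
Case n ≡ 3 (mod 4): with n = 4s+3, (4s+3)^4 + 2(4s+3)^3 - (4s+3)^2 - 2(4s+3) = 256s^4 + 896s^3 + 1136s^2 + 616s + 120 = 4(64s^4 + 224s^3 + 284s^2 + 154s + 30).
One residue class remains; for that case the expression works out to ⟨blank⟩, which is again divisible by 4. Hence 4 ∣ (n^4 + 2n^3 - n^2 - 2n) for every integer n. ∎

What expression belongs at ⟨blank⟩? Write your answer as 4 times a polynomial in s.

Only n ≡ 1 (mod 4) is unaccounted for. Put n = 4s+1:
(4s+1)^4 + 2(4s+1)^3 - (4s+1)^2 - 2(4s+1) expands to 256s^4 + 384s^3 + 176s^2 + 24s,
and factoring out 4 leaves 4(64s^4 + 96s^3 + 44s^2 + 6s).

4(64s^4 + 96s^3 + 44s^2 + 6s)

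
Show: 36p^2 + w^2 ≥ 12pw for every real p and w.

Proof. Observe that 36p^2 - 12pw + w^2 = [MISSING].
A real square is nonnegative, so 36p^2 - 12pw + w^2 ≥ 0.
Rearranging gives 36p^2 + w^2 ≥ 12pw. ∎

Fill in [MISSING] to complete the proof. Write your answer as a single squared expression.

(6p - w)^2

36p^2 - 12pw + w^2 is a perfect-square trinomial: the outer terms are (6p)^2 and (w)^2, and the cross term is -2·6p·w.
So 36p^2 - 12pw + w^2 = (6p - w)^2 ≥ 0.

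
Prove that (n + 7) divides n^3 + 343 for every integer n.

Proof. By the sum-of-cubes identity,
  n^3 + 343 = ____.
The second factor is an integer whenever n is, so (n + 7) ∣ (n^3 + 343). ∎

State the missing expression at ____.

(n + 7)(n^2 - 7n + 49)

a^3 + b^3 = (a + b)(a^2 - ab + b^2). With a = n, b = 7:
n^3 + 343 = (n + 7)(n^2 - 7n + 49).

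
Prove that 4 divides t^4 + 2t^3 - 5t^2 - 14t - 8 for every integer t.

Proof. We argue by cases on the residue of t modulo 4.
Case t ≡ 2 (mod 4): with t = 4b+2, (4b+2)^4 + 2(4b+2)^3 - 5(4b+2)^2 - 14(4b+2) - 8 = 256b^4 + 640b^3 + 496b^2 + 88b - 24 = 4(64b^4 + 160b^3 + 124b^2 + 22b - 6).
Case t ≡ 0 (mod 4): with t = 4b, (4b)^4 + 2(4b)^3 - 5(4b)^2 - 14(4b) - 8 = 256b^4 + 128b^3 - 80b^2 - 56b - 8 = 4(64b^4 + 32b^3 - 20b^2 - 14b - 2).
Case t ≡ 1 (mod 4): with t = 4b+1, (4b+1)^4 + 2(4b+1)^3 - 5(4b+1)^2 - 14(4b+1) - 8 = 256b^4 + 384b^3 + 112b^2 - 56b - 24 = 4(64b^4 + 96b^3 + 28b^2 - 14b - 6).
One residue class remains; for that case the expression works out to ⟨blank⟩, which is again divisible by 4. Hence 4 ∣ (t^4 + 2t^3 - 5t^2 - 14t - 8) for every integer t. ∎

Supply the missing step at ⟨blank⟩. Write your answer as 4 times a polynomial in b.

4(64b^4 + 224b^3 + 268b^2 + 118b + 10)

The residues treated are {2, 0, 1}, so the missing case is t ≡ 3 (mod 4); write t = 4b+3.
Then (4b+3)^4 + 2(4b+3)^3 - 5(4b+3)^2 - 14(4b+3) - 8 = 256b^4 + 896b^3 + 1072b^2 + 472b + 40 = 4(64b^4 + 224b^3 + 268b^2 + 118b + 10).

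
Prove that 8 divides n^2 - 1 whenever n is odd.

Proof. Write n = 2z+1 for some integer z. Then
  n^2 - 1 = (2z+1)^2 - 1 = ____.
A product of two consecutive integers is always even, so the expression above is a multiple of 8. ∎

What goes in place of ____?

4z(z + 1)

(2z+1)^2 - 1 = 4z^2 + 4z + 1 - 1 = 4z^2 + 4z = 4z(z+1).
Since z and z+1 are consecutive, z(z+1) is even, and 4·(even) is a multiple of 8.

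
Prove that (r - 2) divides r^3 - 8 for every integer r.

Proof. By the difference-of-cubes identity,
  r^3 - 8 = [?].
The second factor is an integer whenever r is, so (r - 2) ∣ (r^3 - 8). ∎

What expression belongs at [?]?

a^3 - b^3 = (a - b)(a^2 + ab + b^2). With a = r, b = 2:
r^3 - 8 = (r - 2)(r^2 + 2r + 4).

(r - 2)(r^2 + 2r + 4)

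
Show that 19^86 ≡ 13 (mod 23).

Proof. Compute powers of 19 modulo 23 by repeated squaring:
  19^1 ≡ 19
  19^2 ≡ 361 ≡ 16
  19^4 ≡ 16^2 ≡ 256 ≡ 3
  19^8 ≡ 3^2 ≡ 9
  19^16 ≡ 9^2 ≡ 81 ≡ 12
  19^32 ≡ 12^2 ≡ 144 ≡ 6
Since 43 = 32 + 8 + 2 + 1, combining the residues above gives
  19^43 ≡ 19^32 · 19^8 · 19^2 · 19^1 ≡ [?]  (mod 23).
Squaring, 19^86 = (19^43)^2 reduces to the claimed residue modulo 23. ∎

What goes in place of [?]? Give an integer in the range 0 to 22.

17

Multiply the listed residues: 6 · 9 · 16 · 19 = 54 → 864 → 16416.
Reducing modulo 23: 16416 = 713·23 + 17, so 19^43 ≡ 17.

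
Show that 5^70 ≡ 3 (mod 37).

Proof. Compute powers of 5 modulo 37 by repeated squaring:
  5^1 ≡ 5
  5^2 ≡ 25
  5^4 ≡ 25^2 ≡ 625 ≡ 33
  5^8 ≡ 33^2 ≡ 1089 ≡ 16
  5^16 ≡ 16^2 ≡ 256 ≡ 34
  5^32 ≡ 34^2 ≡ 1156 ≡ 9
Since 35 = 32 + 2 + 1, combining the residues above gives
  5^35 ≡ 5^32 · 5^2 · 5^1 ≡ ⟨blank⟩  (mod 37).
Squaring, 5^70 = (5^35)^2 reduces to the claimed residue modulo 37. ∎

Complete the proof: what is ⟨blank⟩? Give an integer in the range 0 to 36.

Multiply the listed residues: 9 · 25 · 5 = 225 → 1125.
Reducing modulo 37: 1125 = 30·37 + 15, so 5^35 ≡ 15.

15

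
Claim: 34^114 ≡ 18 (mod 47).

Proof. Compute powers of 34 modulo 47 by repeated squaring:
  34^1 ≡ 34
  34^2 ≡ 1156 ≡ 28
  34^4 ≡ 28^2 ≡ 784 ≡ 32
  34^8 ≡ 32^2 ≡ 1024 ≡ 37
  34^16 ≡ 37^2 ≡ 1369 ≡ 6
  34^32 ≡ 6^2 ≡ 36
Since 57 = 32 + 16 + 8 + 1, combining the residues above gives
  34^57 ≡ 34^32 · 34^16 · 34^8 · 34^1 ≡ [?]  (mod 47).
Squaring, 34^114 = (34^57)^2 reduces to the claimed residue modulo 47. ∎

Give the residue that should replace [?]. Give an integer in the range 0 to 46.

34^32 · 34^16 · 34^8 · 34^1 ≡ 36 · 6 · 37 · 34 = 271728.
271728 mod 47 = 21, so 34^57 ≡ 21 (mod 47).

21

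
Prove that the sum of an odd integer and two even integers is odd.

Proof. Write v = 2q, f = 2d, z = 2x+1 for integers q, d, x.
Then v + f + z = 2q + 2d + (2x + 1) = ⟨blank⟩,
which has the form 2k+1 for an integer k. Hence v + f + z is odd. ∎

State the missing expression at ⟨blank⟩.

2(d + q + x) + 1

2q + 2d + (2x + 1) = 2d + 2q + 2x + 1
= 2(d + q + x) + 1.
Since d + q + x is an integer, the sum is of the form 2k+1 for an integer k.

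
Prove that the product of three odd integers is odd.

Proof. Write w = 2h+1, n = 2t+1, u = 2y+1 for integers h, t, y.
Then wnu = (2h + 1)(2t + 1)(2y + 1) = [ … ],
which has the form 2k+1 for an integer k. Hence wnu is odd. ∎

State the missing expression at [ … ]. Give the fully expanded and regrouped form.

Expanding: (2h + 1)(2t + 1)(2y + 1) = 8hty + 4ht + 4hy + 2h + 4ty + 2t + 2y + 1.
Every term except the constant is even, so this is 2(4hty + 2ht + 2hy + h + 2ty + t + y) + 1,
and 4hty + 2ht + 2hy + h + 2ty + t + y ∈ ℤ gives the required form.

2(4hty + 2ht + 2hy + h + 2ty + t + y) + 1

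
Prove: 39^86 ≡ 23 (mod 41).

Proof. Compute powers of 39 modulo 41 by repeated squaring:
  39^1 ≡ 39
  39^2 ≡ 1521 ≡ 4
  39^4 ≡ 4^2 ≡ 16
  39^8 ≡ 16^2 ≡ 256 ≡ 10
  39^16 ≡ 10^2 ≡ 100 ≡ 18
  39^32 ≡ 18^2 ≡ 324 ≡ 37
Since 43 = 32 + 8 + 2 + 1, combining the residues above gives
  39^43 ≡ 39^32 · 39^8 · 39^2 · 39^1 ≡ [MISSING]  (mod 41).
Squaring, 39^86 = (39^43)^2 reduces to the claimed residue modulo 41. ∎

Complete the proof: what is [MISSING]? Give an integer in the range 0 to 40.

33

Multiply the listed residues: 37 · 10 · 4 · 39 = 370 → 1480 → 57720.
Reducing modulo 41: 57720 = 1407·41 + 33, so 39^43 ≡ 33.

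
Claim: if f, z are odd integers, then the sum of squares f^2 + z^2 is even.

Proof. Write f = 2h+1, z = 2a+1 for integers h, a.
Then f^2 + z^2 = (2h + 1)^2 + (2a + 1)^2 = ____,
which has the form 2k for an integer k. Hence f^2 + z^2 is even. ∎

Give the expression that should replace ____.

2(2a^2 + 2a + 2h^2 + 2h + 1)

Expanding: (2h + 1)^2 + (2a + 1)^2 = 4a^2 + 4a + 4h^2 + 4h + 2.
Every term is even; pulling out the factor of 2 gives 2(2a^2 + 2a + 2h^2 + 2h + 1).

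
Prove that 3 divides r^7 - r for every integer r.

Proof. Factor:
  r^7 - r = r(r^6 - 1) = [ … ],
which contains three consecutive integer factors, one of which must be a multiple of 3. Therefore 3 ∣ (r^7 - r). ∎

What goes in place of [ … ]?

r^6 - 1 = (r^2 - 1)(r^4 + r^2 + 1), and r^2 - 1 = (r-1)(r+1).
So r(r^6 - 1) = (r - 1)r(r + 1)(r^4 + r^2 + 1).

(r - 1)r(r + 1)(r^4 + r^2 + 1)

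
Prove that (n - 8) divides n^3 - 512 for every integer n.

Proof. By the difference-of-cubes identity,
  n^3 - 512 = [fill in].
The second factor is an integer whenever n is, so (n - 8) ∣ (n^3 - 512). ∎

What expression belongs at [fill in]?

Polynomial division of n^3 - 512 by n - 8 leaves remainder 0 and quotient n^2 + 8n + 64.
Hence n^3 - 512 = (n - 8)(n^2 + 8n + 64).

(n - 8)(n^2 + 8n + 64)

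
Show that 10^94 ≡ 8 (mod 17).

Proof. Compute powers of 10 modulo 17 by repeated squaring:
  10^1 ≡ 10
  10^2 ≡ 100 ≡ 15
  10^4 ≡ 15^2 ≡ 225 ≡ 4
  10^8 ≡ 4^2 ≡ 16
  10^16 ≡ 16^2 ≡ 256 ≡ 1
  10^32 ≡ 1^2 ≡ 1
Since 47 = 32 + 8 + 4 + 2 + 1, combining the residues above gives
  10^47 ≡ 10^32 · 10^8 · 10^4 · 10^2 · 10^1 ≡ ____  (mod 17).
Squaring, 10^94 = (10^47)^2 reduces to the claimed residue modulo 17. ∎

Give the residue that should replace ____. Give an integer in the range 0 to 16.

12

10^32 · 10^8 · 10^4 · 10^2 · 10^1 ≡ 1 · 16 · 4 · 15 · 10 = 9600.
9600 mod 17 = 12, so 10^47 ≡ 12 (mod 17).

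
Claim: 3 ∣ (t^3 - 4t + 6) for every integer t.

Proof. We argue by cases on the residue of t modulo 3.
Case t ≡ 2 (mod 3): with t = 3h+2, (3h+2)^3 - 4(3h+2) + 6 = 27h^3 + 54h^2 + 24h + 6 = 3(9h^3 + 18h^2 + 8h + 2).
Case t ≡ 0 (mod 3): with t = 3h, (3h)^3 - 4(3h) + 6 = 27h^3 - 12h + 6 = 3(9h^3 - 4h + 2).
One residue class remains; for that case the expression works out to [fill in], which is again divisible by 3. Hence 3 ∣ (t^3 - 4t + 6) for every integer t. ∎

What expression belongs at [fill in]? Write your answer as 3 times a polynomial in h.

Only t ≡ 1 (mod 3) is unaccounted for. Put t = 3h+1:
(3h+1)^3 - 4(3h+1) + 6 expands to 27h^3 + 27h^2 - 3h + 3,
and factoring out 3 leaves 3(9h^3 + 9h^2 - h + 1).

3(9h^3 + 9h^2 - h + 1)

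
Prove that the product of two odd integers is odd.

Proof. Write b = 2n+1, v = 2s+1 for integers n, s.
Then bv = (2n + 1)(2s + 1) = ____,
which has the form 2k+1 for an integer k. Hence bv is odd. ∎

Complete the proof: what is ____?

2(2ns + n + s) + 1

(2n + 1)(2s + 1) = 4ns + 2n + 2s + 1
= 2(2ns + n + s) + 1.
Since 2ns + n + s is an integer, the product is of the form 2k+1 for an integer k.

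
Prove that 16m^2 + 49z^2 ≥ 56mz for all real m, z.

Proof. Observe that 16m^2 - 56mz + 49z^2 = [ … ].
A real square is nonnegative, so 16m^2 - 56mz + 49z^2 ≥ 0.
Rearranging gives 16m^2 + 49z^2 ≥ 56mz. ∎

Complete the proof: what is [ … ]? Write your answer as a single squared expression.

(4m - 7z)^2

The leading and trailing coefficients are 4^2 and 7^2, and 56 = 2·4·7, so the trinomial is (4m - 7z)^2.
Hence 16m^2 - 56mz + 49z^2 ≥ 0.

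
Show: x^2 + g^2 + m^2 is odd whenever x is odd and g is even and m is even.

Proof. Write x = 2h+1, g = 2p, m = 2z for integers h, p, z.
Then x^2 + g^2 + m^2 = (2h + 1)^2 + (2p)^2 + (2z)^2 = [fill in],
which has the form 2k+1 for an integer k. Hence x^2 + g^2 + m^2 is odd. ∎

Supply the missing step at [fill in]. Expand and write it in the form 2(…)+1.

(2h + 1)^2 + (2p)^2 + (2z)^2 = 4h^2 + 4h + 4p^2 + 4z^2 + 1
= 2(2h^2 + 2h + 2p^2 + 2z^2) + 1.
Since 2h^2 + 2h + 2p^2 + 2z^2 is an integer, the sum of squares is of the form 2k+1 for an integer k.

2(2h^2 + 2h + 2p^2 + 2z^2) + 1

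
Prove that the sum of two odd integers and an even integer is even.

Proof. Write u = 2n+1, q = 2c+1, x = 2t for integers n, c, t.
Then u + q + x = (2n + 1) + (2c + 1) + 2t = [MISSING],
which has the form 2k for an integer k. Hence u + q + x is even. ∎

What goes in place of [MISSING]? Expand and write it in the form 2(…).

2(c + n + t + 1)

Expanding: (2n + 1) + (2c + 1) + 2t = 2c + 2n + 2t + 2.
Every term is even; pulling out the factor of 2 gives 2(c + n + t + 1).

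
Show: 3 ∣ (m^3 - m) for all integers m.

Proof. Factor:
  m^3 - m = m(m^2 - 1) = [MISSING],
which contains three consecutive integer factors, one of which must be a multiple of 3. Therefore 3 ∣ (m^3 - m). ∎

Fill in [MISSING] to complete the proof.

m(m^2 - 1) = m(m - 1)(m + 1) = (m - 1)m(m + 1).
These three factors are consecutive integers, so their product is divisible by 3.

(m - 1)m(m + 1)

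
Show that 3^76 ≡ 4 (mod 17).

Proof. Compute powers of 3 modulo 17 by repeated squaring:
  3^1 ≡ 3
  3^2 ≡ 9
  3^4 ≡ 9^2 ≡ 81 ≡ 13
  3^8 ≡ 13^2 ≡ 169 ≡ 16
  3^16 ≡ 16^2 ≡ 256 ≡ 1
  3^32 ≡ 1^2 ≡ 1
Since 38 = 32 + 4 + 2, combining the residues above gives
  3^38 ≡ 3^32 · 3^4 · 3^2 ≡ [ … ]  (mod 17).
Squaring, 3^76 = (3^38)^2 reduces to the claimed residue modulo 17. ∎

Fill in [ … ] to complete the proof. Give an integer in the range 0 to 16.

3^32 · 3^4 · 3^2 ≡ 1 · 13 · 9 = 117.
117 mod 17 = 15, so 3^38 ≡ 15 (mod 17).

15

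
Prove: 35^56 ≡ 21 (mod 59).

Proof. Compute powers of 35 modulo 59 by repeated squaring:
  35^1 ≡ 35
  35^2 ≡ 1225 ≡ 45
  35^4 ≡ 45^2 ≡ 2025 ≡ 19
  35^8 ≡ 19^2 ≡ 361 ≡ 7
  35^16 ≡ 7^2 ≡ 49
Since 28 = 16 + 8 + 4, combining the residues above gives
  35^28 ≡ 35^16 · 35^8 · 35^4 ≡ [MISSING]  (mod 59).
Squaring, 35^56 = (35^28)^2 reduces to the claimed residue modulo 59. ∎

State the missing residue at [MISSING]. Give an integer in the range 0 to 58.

27

Multiply the listed residues: 49 · 7 · 19 = 343 → 6517.
Reducing modulo 59: 6517 = 110·59 + 27, so 35^28 ≡ 27.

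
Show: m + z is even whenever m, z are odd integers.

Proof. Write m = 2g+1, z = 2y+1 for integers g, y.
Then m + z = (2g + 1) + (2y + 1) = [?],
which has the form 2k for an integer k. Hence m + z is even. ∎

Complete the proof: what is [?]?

2(g + y + 1)

(2g + 1) + (2y + 1) = 2g + 2y + 2
= 2(g + y + 1).
Since g + y + 1 is an integer, the sum is of the form 2k for an integer k.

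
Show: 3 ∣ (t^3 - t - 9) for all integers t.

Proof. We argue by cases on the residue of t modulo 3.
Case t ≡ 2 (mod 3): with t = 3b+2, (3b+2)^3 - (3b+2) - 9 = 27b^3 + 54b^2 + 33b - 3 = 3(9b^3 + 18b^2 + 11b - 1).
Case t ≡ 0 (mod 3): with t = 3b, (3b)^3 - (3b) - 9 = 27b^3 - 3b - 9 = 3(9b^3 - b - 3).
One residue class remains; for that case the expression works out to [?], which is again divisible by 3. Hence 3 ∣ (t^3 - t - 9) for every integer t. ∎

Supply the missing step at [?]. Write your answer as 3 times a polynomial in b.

Only t ≡ 1 (mod 3) is unaccounted for. Put t = 3b+1:
(3b+1)^3 - (3b+1) - 9 expands to 27b^3 + 27b^2 + 6b - 9,
and factoring out 3 leaves 3(9b^3 + 9b^2 + 2b - 3).

3(9b^3 + 9b^2 + 2b - 3)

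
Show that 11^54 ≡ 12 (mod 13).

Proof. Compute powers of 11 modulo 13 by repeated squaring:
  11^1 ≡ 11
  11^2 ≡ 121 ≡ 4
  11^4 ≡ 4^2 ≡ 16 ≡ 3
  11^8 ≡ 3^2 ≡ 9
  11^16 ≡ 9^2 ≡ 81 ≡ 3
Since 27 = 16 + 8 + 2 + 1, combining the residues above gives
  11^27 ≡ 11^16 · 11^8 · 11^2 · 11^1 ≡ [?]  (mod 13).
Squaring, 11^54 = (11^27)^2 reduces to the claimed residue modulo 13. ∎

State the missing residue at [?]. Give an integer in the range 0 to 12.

Multiply the listed residues: 3 · 9 · 4 · 11 = 27 → 108 → 1188.
Reducing modulo 13: 1188 = 91·13 + 5, so 11^27 ≡ 5.

5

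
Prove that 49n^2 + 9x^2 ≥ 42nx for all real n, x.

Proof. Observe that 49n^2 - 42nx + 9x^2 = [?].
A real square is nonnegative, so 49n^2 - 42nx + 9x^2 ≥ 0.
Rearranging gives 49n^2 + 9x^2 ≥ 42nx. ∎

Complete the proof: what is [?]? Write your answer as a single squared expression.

49n^2 - 42nx + 9x^2 is a perfect-square trinomial: the outer terms are (7n)^2 and (3x)^2, and the cross term is -2·7n·3x.
So 49n^2 - 42nx + 9x^2 = (7n - 3x)^2 ≥ 0.

(7n - 3x)^2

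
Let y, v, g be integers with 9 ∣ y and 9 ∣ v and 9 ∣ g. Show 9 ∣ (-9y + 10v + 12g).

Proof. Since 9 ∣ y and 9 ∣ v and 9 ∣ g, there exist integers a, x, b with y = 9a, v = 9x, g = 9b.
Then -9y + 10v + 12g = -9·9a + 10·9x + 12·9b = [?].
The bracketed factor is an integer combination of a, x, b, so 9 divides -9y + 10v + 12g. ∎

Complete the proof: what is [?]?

9(-9a + 12b + 10x)

Pull the common 9 out of every term: -9·9a + 10·9x + 12·9b = 9(-9a + 12b + 10x).
-9a + 12b + 10x is an integer, which exhibits the divisibility.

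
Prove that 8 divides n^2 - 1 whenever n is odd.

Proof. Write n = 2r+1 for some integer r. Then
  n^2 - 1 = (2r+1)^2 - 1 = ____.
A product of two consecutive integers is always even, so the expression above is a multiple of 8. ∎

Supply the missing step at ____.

(2r+1)^2 - 1 = 4r^2 + 4r + 1 - 1 = 4r^2 + 4r = 4r(r+1).
Since r and r+1 are consecutive, r(r+1) is even, and 4·(even) is a multiple of 8.

4r(r + 1)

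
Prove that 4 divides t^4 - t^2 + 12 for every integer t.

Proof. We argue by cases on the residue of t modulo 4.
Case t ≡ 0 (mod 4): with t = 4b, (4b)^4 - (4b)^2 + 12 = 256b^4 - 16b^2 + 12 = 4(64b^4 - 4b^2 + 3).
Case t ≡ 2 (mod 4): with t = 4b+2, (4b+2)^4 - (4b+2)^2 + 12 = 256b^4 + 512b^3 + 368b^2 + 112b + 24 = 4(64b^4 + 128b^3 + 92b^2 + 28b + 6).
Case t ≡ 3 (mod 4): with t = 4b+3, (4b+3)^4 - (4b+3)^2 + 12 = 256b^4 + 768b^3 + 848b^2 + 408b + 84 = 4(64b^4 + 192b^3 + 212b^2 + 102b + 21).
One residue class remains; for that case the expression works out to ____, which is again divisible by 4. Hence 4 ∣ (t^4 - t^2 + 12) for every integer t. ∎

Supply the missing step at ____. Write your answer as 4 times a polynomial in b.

Only t ≡ 1 (mod 4) is unaccounted for. Put t = 4b+1:
(4b+1)^4 - (4b+1)^2 + 12 expands to 256b^4 + 256b^3 + 80b^2 + 8b + 12,
and factoring out 4 leaves 4(64b^4 + 64b^3 + 20b^2 + 2b + 3).

4(64b^4 + 64b^3 + 20b^2 + 2b + 3)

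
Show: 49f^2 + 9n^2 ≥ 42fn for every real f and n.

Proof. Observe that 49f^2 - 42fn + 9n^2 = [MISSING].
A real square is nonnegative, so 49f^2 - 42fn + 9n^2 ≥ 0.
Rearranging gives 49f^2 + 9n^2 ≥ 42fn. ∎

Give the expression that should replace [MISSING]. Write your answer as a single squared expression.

49f^2 - 42fn + 9n^2 is a perfect-square trinomial: the outer terms are (7f)^2 and (3n)^2, and the cross term is -2·7f·3n.
So 49f^2 - 42fn + 9n^2 = (7f - 3n)^2 ≥ 0.

(7f - 3n)^2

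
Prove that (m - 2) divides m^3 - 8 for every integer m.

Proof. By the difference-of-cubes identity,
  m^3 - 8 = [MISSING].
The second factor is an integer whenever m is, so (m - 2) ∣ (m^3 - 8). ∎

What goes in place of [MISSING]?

(m - 2)(m^2 + 2m + 4)

Polynomial division of m^3 - 8 by m - 2 leaves remainder 0 and quotient m^2 + 2m + 4.
Hence m^3 - 8 = (m - 2)(m^2 + 2m + 4).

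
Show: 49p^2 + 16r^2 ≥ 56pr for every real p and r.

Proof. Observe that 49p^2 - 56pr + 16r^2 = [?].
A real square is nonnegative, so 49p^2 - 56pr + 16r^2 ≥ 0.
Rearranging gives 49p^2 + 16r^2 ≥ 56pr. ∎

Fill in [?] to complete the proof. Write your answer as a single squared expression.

The leading and trailing coefficients are 7^2 and 4^2, and 56 = 2·7·4, so the trinomial is (7p - 4r)^2.
Hence 49p^2 - 56pr + 16r^2 ≥ 0.

(7p - 4r)^2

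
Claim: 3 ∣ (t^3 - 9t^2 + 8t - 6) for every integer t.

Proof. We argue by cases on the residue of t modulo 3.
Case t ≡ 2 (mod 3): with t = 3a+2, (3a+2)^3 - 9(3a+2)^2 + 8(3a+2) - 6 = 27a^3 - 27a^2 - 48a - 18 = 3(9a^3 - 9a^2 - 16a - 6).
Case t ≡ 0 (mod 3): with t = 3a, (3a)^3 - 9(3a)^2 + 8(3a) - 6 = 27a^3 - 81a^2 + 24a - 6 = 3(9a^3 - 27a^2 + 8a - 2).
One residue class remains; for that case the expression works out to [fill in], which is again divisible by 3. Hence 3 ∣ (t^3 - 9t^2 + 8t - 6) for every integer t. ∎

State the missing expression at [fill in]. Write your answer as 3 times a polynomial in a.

The residues treated are {2, 0}, so the missing case is t ≡ 1 (mod 3); write t = 3a+1.
Then (3a+1)^3 - 9(3a+1)^2 + 8(3a+1) - 6 = 27a^3 - 54a^2 - 21a - 6 = 3(9a^3 - 18a^2 - 7a - 2).

3(9a^3 - 18a^2 - 7a - 2)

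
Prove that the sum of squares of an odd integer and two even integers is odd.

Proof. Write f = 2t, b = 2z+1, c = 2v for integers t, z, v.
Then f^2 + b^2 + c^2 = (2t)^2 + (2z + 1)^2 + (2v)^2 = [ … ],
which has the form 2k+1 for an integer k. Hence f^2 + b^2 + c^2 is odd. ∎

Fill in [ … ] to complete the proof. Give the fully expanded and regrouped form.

2(2t^2 + 2v^2 + 2z^2 + 2z) + 1

Expanding: (2t)^2 + (2z + 1)^2 + (2v)^2 = 4t^2 + 4v^2 + 4z^2 + 4z + 1.
Every term except the constant is even, so this is 2(2t^2 + 2v^2 + 2z^2 + 2z) + 1,
and 2t^2 + 2v^2 + 2z^2 + 2z ∈ ℤ gives the required form.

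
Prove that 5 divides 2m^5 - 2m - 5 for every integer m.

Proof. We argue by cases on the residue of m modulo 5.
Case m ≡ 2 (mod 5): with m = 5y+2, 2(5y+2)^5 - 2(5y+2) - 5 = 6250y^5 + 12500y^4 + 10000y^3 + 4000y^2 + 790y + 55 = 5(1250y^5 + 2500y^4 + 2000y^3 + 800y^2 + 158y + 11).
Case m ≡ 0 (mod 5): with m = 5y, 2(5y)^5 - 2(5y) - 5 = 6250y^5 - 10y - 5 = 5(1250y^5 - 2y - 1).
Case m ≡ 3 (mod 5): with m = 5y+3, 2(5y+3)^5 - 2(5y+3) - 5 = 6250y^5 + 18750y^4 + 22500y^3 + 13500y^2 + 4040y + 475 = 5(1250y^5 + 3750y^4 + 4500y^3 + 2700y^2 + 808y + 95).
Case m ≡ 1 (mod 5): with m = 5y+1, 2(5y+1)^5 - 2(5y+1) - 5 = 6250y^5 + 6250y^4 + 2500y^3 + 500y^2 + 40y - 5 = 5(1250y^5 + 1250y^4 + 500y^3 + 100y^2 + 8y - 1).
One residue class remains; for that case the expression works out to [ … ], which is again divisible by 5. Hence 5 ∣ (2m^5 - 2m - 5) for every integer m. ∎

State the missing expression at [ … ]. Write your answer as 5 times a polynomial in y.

5(1250y^5 + 5000y^4 + 8000y^3 + 6400y^2 + 2558y + 407)

The residues treated are {2, 0, 3, 1}, so the missing case is m ≡ 4 (mod 5); write m = 5y+4.
Then 2(5y+4)^5 - 2(5y+4) - 5 = 6250y^5 + 25000y^4 + 40000y^3 + 32000y^2 + 12790y + 2035 = 5(1250y^5 + 5000y^4 + 8000y^3 + 6400y^2 + 2558y + 407).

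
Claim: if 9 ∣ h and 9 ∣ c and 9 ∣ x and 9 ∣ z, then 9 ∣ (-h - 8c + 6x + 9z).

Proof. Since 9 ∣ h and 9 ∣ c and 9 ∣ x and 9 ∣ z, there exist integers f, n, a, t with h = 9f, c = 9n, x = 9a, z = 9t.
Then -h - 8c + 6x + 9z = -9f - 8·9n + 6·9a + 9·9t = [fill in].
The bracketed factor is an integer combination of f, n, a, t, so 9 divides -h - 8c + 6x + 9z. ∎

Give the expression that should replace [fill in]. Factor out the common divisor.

Pull the common 9 out of every term: -9f - 8·9n + 6·9a + 9·9t = 9(6a - f - 8n + 9t).
6a - f - 8n + 9t is an integer, which exhibits the divisibility.

9(6a - f - 8n + 9t)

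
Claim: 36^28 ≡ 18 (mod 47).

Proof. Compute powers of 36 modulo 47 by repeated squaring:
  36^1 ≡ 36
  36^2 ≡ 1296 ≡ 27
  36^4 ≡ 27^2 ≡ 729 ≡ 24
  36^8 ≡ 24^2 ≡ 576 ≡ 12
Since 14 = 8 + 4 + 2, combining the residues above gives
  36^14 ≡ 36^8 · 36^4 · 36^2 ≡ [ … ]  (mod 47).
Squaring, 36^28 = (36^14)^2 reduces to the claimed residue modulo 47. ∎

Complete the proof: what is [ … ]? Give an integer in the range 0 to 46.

36^8 · 36^4 · 36^2 ≡ 12 · 24 · 27 = 7776.
7776 mod 47 = 21, so 36^14 ≡ 21 (mod 47).

21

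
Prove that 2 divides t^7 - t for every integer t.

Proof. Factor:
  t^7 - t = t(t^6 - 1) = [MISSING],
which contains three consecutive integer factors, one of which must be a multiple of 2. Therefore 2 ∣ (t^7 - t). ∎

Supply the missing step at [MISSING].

t^6 - 1 = (t^2 - 1)(t^4 + t^2 + 1), and t^2 - 1 = (t-1)(t+1).
So t(t^6 - 1) = (t - 1)t(t + 1)(t^4 + t^2 + 1).

(t - 1)t(t + 1)(t^4 + t^2 + 1)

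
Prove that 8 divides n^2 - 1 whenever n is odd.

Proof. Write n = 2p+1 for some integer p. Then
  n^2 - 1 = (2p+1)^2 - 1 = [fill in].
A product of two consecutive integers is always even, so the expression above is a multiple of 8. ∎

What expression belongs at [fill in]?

(2p+1)^2 - 1 = 4p^2 + 4p + 1 - 1 = 4p^2 + 4p = 4p(p+1).
Since p and p+1 are consecutive, p(p+1) is even, and 4·(even) is a multiple of 8.

4p(p + 1)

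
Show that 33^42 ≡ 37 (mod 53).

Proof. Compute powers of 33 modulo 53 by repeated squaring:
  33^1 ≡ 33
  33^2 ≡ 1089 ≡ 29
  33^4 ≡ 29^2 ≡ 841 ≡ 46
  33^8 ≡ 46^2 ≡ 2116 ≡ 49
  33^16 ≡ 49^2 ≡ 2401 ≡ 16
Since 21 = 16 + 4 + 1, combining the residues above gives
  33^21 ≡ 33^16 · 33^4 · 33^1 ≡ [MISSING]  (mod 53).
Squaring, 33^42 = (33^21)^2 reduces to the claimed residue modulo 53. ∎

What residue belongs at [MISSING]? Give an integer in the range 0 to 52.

33^16 · 33^4 · 33^1 ≡ 16 · 46 · 33 = 24288.
24288 mod 53 = 14, so 33^21 ≡ 14 (mod 53).

14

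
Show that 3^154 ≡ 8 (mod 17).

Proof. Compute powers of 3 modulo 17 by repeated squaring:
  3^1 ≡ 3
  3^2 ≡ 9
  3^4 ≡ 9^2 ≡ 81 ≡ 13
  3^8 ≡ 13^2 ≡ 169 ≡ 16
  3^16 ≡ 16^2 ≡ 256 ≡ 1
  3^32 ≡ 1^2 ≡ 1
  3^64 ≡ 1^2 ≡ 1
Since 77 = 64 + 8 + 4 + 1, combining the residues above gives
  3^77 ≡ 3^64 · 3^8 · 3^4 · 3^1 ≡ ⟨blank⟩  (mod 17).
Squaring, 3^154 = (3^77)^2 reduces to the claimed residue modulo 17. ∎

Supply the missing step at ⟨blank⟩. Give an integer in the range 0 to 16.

12

3^64 · 3^8 · 3^4 · 3^1 ≡ 1 · 16 · 13 · 3 = 624.
624 mod 17 = 12, so 3^77 ≡ 12 (mod 17).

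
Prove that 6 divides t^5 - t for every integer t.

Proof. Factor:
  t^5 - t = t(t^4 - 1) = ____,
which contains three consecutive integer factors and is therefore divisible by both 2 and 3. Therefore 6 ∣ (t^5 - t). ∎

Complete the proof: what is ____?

t^4 - 1 = (t^2 - 1)(t^2 + 1), and t^2 - 1 = (t-1)(t+1).
So t(t^4 - 1) = (t - 1)t(t + 1)(t^2 + 1).

(t - 1)t(t + 1)(t^2 + 1)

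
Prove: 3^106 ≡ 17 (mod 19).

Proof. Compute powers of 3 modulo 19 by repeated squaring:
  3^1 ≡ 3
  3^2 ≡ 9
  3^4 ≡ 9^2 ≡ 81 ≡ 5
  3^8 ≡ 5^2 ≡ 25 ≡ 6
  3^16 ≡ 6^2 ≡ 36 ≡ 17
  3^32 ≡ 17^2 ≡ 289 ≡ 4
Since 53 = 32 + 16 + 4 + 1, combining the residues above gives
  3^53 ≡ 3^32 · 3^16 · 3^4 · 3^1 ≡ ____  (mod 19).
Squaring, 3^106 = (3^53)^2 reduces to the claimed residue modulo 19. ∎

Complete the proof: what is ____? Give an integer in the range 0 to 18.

Multiply the listed residues: 4 · 17 · 5 · 3 = 68 → 340 → 1020.
Reducing modulo 19: 1020 = 53·19 + 13, so 3^53 ≡ 13.

13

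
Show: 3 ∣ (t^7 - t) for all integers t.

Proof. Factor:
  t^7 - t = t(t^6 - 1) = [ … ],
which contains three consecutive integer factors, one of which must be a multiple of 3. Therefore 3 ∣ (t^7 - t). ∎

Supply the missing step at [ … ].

t^6 - 1 = (t^2 - 1)(t^4 + t^2 + 1), and t^2 - 1 = (t-1)(t+1).
So t(t^6 - 1) = (t - 1)t(t + 1)(t^4 + t^2 + 1).

(t - 1)t(t + 1)(t^4 + t^2 + 1)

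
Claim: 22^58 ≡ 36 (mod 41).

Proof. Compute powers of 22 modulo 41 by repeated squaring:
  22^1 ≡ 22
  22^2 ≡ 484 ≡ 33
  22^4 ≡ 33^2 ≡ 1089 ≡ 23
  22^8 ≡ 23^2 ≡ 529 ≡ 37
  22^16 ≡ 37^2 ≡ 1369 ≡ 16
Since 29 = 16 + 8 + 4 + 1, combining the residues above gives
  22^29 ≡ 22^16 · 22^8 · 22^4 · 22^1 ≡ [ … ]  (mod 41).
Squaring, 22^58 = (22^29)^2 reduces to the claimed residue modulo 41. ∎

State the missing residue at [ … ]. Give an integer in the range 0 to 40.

6

Multiply the listed residues: 16 · 37 · 23 · 22 = 592 → 13616 → 299552.
Reducing modulo 41: 299552 = 7306·41 + 6, so 22^29 ≡ 6.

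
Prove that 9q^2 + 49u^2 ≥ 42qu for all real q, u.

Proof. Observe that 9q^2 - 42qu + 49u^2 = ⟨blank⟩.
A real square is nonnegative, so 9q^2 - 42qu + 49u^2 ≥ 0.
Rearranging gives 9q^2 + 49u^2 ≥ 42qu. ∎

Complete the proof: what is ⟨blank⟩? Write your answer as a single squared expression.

The leading and trailing coefficients are 3^2 and 7^2, and 42 = 2·3·7, so the trinomial is (3q - 7u)^2.
Hence 9q^2 - 42qu + 49u^2 ≥ 0.

(3q - 7u)^2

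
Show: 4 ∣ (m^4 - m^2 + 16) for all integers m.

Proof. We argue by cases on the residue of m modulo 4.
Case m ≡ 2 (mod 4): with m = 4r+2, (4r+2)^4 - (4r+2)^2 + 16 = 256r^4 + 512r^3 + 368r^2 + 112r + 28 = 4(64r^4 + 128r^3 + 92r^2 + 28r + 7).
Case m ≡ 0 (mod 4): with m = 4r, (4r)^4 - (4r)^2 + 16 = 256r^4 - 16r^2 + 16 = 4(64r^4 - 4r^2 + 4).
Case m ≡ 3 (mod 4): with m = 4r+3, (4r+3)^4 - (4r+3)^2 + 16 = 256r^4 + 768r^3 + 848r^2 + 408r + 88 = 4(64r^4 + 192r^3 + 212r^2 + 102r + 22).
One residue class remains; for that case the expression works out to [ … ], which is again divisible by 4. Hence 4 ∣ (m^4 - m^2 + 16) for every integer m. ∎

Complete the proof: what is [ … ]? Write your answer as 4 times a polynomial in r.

4(64r^4 + 64r^3 + 20r^2 + 2r + 4)

Only m ≡ 1 (mod 4) is unaccounted for. Put m = 4r+1:
(4r+1)^4 - (4r+1)^2 + 16 expands to 256r^4 + 256r^3 + 80r^2 + 8r + 16,
and factoring out 4 leaves 4(64r^4 + 64r^3 + 20r^2 + 2r + 4).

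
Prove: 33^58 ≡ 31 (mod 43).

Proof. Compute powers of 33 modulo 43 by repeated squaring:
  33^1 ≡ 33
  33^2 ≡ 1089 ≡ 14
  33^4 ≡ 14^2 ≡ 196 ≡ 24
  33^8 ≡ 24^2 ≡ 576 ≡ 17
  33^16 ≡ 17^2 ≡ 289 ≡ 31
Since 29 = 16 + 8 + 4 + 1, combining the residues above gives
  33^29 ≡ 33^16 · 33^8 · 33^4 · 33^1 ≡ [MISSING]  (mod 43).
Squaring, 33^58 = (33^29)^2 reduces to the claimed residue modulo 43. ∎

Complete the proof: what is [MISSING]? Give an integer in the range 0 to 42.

26

33^16 · 33^8 · 33^4 · 33^1 ≡ 31 · 17 · 24 · 33 = 417384.
417384 mod 43 = 26, so 33^29 ≡ 26 (mod 43).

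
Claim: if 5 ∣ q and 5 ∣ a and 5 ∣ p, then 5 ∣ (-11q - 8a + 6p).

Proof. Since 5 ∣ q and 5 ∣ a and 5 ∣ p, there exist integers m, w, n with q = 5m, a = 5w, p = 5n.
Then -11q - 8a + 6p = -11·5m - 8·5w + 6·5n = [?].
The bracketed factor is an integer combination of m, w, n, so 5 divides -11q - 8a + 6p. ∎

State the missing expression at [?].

Pull the common 5 out of every term: -11·5m - 8·5w + 6·5n = 5(-11m + 6n - 8w).
-11m + 6n - 8w is an integer, which exhibits the divisibility.

5(-11m + 6n - 8w)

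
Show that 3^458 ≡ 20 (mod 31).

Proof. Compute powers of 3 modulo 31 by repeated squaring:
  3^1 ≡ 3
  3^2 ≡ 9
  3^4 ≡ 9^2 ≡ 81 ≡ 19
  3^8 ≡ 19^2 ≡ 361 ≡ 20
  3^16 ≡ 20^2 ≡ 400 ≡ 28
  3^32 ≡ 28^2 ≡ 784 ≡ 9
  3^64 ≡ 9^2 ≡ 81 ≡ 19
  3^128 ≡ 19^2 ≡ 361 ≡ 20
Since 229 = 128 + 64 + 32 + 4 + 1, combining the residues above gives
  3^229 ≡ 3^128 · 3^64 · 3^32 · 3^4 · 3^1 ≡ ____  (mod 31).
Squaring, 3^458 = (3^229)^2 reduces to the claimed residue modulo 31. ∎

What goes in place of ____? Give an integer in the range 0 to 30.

12

Multiply the listed residues: 20 · 19 · 9 · 19 · 3 = 380 → 3420 → 64980 → 194940.
Reducing modulo 31: 194940 = 6288·31 + 12, so 3^229 ≡ 12.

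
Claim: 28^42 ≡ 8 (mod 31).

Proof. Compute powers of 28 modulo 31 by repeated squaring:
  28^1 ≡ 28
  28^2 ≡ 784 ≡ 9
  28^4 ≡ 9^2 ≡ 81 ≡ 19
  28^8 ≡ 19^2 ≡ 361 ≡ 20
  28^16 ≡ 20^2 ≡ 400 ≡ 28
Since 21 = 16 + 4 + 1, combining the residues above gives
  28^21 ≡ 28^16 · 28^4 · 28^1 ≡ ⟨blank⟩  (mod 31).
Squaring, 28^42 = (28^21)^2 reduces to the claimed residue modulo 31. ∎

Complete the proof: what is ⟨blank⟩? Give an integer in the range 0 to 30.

16

Multiply the listed residues: 28 · 19 · 28 = 532 → 14896.
Reducing modulo 31: 14896 = 480·31 + 16, so 28^21 ≡ 16.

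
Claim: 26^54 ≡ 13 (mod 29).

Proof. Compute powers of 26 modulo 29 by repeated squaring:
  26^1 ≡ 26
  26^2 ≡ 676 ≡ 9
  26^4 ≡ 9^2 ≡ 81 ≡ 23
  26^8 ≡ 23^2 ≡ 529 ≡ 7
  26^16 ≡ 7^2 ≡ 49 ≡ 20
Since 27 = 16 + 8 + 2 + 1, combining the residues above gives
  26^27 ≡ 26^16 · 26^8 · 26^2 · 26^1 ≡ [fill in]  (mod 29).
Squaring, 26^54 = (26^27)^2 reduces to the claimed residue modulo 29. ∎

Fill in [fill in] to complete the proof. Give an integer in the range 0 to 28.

19

26^16 · 26^8 · 26^2 · 26^1 ≡ 20 · 7 · 9 · 26 = 32760.
32760 mod 29 = 19, so 26^27 ≡ 19 (mod 29).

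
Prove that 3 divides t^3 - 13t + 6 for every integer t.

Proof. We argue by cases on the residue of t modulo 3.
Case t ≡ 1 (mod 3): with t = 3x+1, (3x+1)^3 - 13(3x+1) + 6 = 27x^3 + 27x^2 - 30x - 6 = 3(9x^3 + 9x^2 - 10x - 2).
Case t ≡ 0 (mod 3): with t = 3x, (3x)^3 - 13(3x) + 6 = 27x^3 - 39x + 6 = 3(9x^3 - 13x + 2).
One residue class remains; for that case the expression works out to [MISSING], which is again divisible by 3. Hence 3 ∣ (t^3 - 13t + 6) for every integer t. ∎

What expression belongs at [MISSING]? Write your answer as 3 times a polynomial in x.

Only t ≡ 2 (mod 3) is unaccounted for. Put t = 3x+2:
(3x+2)^3 - 13(3x+2) + 6 expands to 27x^3 + 54x^2 - 3x - 12,
and factoring out 3 leaves 3(9x^3 + 18x^2 - x - 4).

3(9x^3 + 18x^2 - x - 4)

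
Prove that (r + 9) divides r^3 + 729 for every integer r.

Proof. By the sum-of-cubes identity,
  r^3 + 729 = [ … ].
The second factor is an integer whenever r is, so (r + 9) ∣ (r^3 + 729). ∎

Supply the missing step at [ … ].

(r + 9)(r^2 - 9r + 81)

a^3 + b^3 = (a + b)(a^2 - ab + b^2). With a = r, b = 9:
r^3 + 729 = (r + 9)(r^2 - 9r + 81).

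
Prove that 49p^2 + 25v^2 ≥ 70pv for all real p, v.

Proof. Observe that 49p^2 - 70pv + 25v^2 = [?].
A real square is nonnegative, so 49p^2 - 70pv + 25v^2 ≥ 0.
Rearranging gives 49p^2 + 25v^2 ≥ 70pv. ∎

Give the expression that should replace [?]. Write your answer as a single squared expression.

(7p - 5v)^2

The leading and trailing coefficients are 7^2 and 5^2, and 70 = 2·7·5, so the trinomial is (7p - 5v)^2.
Hence 49p^2 - 70pv + 25v^2 ≥ 0.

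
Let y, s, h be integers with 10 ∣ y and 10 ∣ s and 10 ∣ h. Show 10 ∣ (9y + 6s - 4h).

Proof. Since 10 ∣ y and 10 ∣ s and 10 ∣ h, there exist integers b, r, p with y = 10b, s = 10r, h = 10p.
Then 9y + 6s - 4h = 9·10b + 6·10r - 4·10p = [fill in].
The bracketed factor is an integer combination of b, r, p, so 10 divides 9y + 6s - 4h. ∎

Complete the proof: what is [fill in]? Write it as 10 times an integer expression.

Each term has a factor of 10: 9·10b + 6·10r - 4·10p = 10·(9b - 4p + 6r).
Since 9b - 4p + 6r is an integer, 10 ∣ (9y + 6s - 4h).

10(9b - 4p + 6r)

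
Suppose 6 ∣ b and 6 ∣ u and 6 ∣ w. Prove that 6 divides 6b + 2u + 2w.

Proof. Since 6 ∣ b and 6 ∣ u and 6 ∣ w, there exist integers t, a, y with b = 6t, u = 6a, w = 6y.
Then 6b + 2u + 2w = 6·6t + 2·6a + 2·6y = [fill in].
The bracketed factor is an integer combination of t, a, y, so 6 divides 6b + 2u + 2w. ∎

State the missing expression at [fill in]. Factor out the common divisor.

Pull the common 6 out of every term: 6·6t + 2·6a + 2·6y = 6(2a + 6t + 2y).
2a + 6t + 2y is an integer, which exhibits the divisibility.

6(2a + 6t + 2y)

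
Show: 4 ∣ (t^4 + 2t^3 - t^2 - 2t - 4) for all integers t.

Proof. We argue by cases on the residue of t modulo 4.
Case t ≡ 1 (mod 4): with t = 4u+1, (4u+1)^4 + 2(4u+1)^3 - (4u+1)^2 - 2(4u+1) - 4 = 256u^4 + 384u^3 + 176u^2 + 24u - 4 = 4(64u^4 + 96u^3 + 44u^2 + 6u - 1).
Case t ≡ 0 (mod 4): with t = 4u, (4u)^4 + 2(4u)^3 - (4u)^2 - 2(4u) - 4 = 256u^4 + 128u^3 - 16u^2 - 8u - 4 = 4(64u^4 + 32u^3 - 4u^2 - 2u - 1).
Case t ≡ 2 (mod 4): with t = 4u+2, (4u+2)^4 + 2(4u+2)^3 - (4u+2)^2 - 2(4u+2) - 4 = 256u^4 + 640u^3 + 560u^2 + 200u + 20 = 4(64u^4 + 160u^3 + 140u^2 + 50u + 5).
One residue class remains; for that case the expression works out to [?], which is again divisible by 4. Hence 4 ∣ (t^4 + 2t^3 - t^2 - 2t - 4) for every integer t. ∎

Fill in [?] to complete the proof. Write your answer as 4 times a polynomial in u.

The residues treated are {1, 0, 2}, so the missing case is t ≡ 3 (mod 4); write t = 4u+3.
Then (4u+3)^4 + 2(4u+3)^3 - (4u+3)^2 - 2(4u+3) - 4 = 256u^4 + 896u^3 + 1136u^2 + 616u + 116 = 4(64u^4 + 224u^3 + 284u^2 + 154u + 29).

4(64u^4 + 224u^3 + 284u^2 + 154u + 29)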